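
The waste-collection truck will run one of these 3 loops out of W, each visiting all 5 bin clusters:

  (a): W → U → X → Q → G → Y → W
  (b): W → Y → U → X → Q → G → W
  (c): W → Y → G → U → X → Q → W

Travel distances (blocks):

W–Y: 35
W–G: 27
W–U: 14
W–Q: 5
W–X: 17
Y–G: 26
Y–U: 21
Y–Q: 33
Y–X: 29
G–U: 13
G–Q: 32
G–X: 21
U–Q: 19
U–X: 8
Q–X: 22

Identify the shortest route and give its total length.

109 blocks — (c) is the shortest.

(a): 14 + 8 + 22 + 32 + 26 + 35 = 137
(b): 35 + 21 + 8 + 22 + 32 + 27 = 145
(c): 35 + 26 + 13 + 8 + 22 + 5 = 109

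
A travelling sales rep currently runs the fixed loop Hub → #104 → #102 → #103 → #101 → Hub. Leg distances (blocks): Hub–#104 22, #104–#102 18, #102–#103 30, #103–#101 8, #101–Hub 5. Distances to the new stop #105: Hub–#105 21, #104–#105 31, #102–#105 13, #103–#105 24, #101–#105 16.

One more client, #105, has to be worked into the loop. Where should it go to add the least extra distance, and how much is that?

Insertion cost between consecutive stops i–j is d(i,#105) + d(#105,j) − d(i,j):
  between Hub and #104: 21 + 31 − 22 = 30
  between #104 and #102: 31 + 13 − 18 = 26
  between #102 and #103: 13 + 24 − 30 = 7
  between #103 and #101: 24 + 16 − 8 = 32
  between #101 and Hub: 16 + 21 − 5 = 32
Cheapest insertion is between #102 and #103, adding 7.
New total = 83 + 7 = 90.

Minimum extra distance: 7 blocks, inserting #105 between #102 and #103.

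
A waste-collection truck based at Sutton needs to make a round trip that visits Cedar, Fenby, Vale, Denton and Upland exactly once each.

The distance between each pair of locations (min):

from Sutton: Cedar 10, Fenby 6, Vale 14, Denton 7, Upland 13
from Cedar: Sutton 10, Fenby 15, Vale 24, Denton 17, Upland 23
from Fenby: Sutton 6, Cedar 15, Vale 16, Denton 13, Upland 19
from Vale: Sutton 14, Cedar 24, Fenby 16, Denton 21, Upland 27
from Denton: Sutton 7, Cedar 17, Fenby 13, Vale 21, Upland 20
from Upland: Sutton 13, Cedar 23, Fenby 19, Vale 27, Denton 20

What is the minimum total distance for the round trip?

There are 60 distinct closed tours to check (reversals are equivalent).
Sutton → Cedar → Fenby → Vale → Denton → Upland → Sutton: 10+15+16+21+20+13 = 95
Sutton → Cedar → Fenby → Vale → Upland → Denton → Sutton: 10+15+16+27+20+7 = 95
Sutton → Cedar → Fenby → Denton → Vale → Upland → Sutton: 10+15+13+21+27+13 = 99
Sutton → Cedar → Fenby → Denton → Upland → Vale → Sutton: 10+15+13+20+27+14 = 99
Sutton → Cedar → Fenby → Upland → Vale → Denton → Sutton: 10+15+19+27+21+7 = 99
Sutton → Cedar → Fenby → Upland → Denton → Vale → Sutton: 10+15+19+20+21+14 = 99
Sutton → Cedar → Vale → Fenby → Denton → Upland → Sutton: 10+24+16+13+20+13 = 96
Sutton → Cedar → Vale → Fenby → Upland → Denton → Sutton: 10+24+16+19+20+7 = 96
Sutton → Cedar → Vale → Denton → Fenby → Upland → Sutton: 10+24+21+13+19+13 = 100
Sutton → Cedar → Vale → Denton → Upland → Fenby → Sutton: 10+24+21+20+19+6 = 100
Sutton → Cedar → Vale → Upland → Fenby → Denton → Sutton: 10+24+27+19+13+7 = 100
Sutton → Cedar → Vale → Upland → Denton → Fenby → Sutton: 10+24+27+20+13+6 = 100
Sutton → Cedar → Denton → Fenby → Vale → Upland → Sutton: 10+17+13+16+27+13 = 96
Sutton → Cedar → Denton → Fenby → Upland → Vale → Sutton: 10+17+13+19+27+14 = 100
… (46 more)
The minimum is 95.
One optimal route: Sutton → Cedar → Fenby → Vale → Denton → Upland → Sutton (or its reverse).

Minimum total distance: 95 min.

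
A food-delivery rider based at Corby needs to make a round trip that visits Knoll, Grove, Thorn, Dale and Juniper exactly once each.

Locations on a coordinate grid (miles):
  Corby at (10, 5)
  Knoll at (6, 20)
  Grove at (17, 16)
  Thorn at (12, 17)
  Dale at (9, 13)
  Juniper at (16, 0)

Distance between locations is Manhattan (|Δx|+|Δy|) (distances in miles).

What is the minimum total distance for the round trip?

There are 60 distinct closed tours to check (reversals are equivalent).
Corby-Knoll-Grove-Thorn-Dale-Juniper-Corby: 19+15+6+7+20+11 = 78
Corby-Knoll-Grove-Thorn-Juniper-Dale-Corby: 19+15+6+21+20+9 = 90
Corby-Knoll-Grove-Dale-Thorn-Juniper-Corby: 19+15+11+7+21+11 = 84
Corby-Knoll-Grove-Dale-Juniper-Thorn-Corby: 19+15+11+20+21+14 = 100
Corby-Knoll-Grove-Juniper-Thorn-Dale-Corby: 19+15+17+21+7+9 = 88
Corby-Knoll-Grove-Juniper-Dale-Thorn-Corby: 19+15+17+20+7+14 = 92
Corby-Knoll-Thorn-Grove-Dale-Juniper-Corby: 19+9+6+11+20+11 = 76
Corby-Knoll-Thorn-Grove-Juniper-Dale-Corby: 19+9+6+17+20+9 = 80
Corby-Knoll-Thorn-Dale-Grove-Juniper-Corby: 19+9+7+11+17+11 = 74
Corby-Knoll-Thorn-Dale-Juniper-Grove-Corby: 19+9+7+20+17+18 = 90
Corby-Knoll-Thorn-Juniper-Grove-Dale-Corby: 19+9+21+17+11+9 = 86
Corby-Knoll-Thorn-Juniper-Dale-Grove-Corby: 19+9+21+20+11+18 = 98
Corby-Knoll-Dale-Grove-Thorn-Juniper-Corby: 19+10+11+6+21+11 = 78
Corby-Knoll-Dale-Grove-Juniper-Thorn-Corby: 19+10+11+17+21+14 = 92
… (46 more)
Corby-Dale-Knoll-Thorn-Grove-Juniper-Corby: 9+10+9+6+17+11 = 62  ← best
The minimum is 62.
One optimal route: Corby → Dale → Knoll → Thorn → Grove → Juniper → Corby (or its reverse).

Shortest round trip = 62 miles.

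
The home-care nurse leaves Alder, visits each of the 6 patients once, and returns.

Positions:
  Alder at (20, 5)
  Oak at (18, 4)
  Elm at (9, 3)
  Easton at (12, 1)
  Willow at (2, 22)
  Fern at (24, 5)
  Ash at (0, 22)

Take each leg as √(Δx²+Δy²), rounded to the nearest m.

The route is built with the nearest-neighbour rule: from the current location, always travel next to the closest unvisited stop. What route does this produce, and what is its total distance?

Alder → [Oak:2 / Fern:4 / Easton:9 / Elm:11 / Willow:25 / Ash:26] → Oak (2)
Oak → [Fern:6 / Easton:7 / Elm:9 / Willow:24 / Ash:25] → Fern (6)
Fern → [Easton:13 / Elm:15 / Willow:28 / Ash:29] → Easton (13)
Easton → [Elm:4 / Willow:23 / Ash:24] → Elm (4)
Elm → [Willow:20 / Ash:21] → Willow (20)
Willow → [Ash:2] → Ash (2)
Return Ash→Alder: 26.
Total = 2 + 6 + 13 + 4 + 20 + 2 + 26 = 73.

Total distance 73 m via the nearest-neighbour route Alder → Oak → Fern → Easton → Elm → Willow → Ash → Alder.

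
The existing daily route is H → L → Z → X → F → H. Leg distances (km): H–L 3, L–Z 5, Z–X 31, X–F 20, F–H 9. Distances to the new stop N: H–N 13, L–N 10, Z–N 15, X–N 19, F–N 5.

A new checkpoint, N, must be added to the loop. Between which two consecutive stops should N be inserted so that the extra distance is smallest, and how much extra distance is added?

Insertion cost between consecutive stops i–j is d(i,N) + d(N,j) − d(i,j):
  between H and L: 13 + 10 − 3 = 20
  between L and Z: 10 + 15 − 5 = 20
  between Z and X: 15 + 19 − 31 = 3
  between X and F: 19 + 5 − 20 = 4
  between F and H: 5 + 13 − 9 = 9
Cheapest insertion is between Z and X, adding 3.
New total = 68 + 3 = 71.

Minimum extra distance: 3 km, inserting N between Z and X.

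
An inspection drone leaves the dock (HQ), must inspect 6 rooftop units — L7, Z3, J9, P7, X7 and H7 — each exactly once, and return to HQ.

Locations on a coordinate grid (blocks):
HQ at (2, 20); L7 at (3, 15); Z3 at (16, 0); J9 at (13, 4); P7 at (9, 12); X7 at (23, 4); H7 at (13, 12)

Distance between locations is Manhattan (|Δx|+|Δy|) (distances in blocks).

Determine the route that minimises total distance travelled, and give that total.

Minimum total distance: 82 blocks.

There are 360 distinct closed tours to check (reversals are equivalent).
HQ - L7 - Z3 - J9 - P7 - X7 - H7 - HQ: 6+28+7+12+22+18+19 = 112
HQ - L7 - Z3 - J9 - P7 - H7 - X7 - HQ: 6+28+7+12+4+18+37 = 112
HQ - L7 - Z3 - J9 - X7 - P7 - H7 - HQ: 6+28+7+10+22+4+19 = 96
HQ - L7 - Z3 - J9 - X7 - H7 - P7 - HQ: 6+28+7+10+18+4+15 = 88
HQ - L7 - Z3 - J9 - H7 - P7 - X7 - HQ: 6+28+7+8+4+22+37 = 112
HQ - L7 - Z3 - J9 - H7 - X7 - P7 - HQ: 6+28+7+8+18+22+15 = 104
HQ - L7 - Z3 - P7 - J9 - X7 - H7 - HQ: 6+28+19+12+10+18+19 = 112
HQ - L7 - Z3 - P7 - J9 - H7 - X7 - HQ: 6+28+19+12+8+18+37 = 128
… (352 more)
HQ - L7 - Z3 - X7 - J9 - H7 - P7 - HQ: 6+28+11+10+8+4+15 = 82  ← best
The minimum is 82.
One optimal route: HQ → L7 → Z3 → X7 → J9 → H7 → P7 → HQ (or its reverse).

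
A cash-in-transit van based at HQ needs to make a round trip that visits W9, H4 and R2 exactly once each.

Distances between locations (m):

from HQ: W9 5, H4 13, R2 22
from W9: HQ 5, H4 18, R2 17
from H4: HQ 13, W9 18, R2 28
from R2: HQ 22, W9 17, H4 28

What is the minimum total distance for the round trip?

63 m — the shortest possible round trip.

With 3 stops there are 3!/2 = 3 distinct round trips (a route and its reverse cost the same).
HQ→W9→H4→R2→HQ: 5+18+28+22 = 73
HQ→W9→R2→H4→HQ: 5+17+28+13 = 63
HQ→H4→W9→R2→HQ: 13+18+17+22 = 70
The minimum is 63.
One optimal route: HQ → W9 → R2 → H4 → HQ (or its reverse).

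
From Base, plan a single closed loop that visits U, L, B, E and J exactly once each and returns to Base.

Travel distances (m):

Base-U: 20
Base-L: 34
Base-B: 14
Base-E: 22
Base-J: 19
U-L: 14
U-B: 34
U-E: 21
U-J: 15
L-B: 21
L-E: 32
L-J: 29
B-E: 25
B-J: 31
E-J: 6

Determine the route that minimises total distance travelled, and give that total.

Shortest round trip = 92 m.

Base→U→L→B→E→J→Base: 20+14+21+25+6+19 = 105
Base→U→L→B→J→E→Base: 20+14+21+31+6+22 = 114
Base→U→L→E→B→J→Base: 20+14+32+25+31+19 = 141
Base→U→L→E→J→B→Base: 20+14+32+6+31+14 = 117
Base→U→L→J→B→E→Base: 20+14+29+31+25+22 = 141
Base→U→L→J→E→B→Base: 20+14+29+6+25+14 = 108
Base→U→B→L→E→J→Base: 20+34+21+32+6+19 = 132
Base→U→B→L→J→E→Base: 20+34+21+29+6+22 = 132
Base→U→B→E→L→J→Base: 20+34+25+32+29+19 = 159
Base→U→B→E→J→L→Base: 20+34+25+6+29+34 = 148
Base→U→B→J→L→E→Base: 20+34+31+29+32+22 = 168
Base→U→B→J→E→L→Base: 20+34+31+6+32+34 = 157
Base→U→E→L→B→J→Base: 20+21+32+21+31+19 = 144
Base→U→E→L→J→B→Base: 20+21+32+29+31+14 = 147
… (46 more)
Base→B→L→U→J→E→Base: 14+21+14+15+6+22 = 92  ← best
The minimum is 92.
One optimal route: Base → B → L → U → J → E → Base (or its reverse).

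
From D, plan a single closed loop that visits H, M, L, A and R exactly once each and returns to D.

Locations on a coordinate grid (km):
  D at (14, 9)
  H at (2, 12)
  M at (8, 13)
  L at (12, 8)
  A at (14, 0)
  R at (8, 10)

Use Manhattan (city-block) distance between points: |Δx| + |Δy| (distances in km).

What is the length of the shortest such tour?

50 km — the shortest possible round trip.

With 5 stops there are 5!/2 = 60 distinct round trips (a route and its reverse cost the same).
D-H-M-L-A-R-D: 15+7+9+10+16+7 = 64
D-H-M-L-R-A-D: 15+7+9+6+16+9 = 62
D-H-M-A-L-R-D: 15+7+19+10+6+7 = 64
D-H-M-A-R-L-D: 15+7+19+16+6+3 = 66
D-H-M-R-L-A-D: 15+7+3+6+10+9 = 50
D-H-M-R-A-L-D: 15+7+3+16+10+3 = 54
D-H-L-M-A-R-D: 15+14+9+19+16+7 = 80
D-H-L-M-R-A-D: 15+14+9+3+16+9 = 66
D-H-L-A-M-R-D: 15+14+10+19+3+7 = 68
D-H-L-A-R-M-D: 15+14+10+16+3+10 = 68
D-H-L-R-M-A-D: 15+14+6+3+19+9 = 66
D-H-L-R-A-M-D: 15+14+6+16+19+10 = 80
D-H-A-M-L-R-D: 15+24+19+9+6+7 = 80
D-H-A-M-R-L-D: 15+24+19+3+6+3 = 70
… (46 more)
The minimum is 50.
One optimal route: D → H → M → R → L → A → D (or its reverse).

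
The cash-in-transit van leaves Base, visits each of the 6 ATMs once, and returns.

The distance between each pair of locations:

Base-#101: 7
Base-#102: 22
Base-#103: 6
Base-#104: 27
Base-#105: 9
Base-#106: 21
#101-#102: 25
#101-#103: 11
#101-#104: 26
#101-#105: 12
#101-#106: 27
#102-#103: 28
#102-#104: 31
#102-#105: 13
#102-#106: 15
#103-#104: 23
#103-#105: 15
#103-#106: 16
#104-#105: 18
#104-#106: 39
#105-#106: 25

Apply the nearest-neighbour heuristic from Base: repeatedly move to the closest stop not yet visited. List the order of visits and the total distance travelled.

At Base the remaining stops are #103 6, #101 7, #105 9, #106 21, #102 22, #104 27; go to #103.
At #103 the remaining stops are #101 11, #105 15, #106 16, #104 23, #102 28; go to #101.
At #101 the remaining stops are #105 12, #102 25, #104 26, #106 27; go to #105.
At #105 the remaining stops are #102 13, #104 18, #106 25; go to #102.
At #102 the remaining stops are #106 15, #104 31; go to #106.
At #106 the remaining stops are #104 39; go to #104.
Return #104→Base: 27.
Total = 6 + 11 + 12 + 13 + 15 + 39 + 27 = 123.

Total distance 123 via the nearest-neighbour route Base → #103 → #101 → #105 → #102 → #106 → #104 → Base.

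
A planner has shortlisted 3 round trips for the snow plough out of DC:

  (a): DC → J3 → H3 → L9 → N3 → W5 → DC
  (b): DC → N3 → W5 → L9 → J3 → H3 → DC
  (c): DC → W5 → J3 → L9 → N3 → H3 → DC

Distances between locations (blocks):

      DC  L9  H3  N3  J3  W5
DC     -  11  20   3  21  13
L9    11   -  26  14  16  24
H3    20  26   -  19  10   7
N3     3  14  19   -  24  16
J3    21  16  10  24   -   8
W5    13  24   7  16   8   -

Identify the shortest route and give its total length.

Shortest is (b), total 89 blocks.

(a): 21 + 10 + 26 + 14 + 16 + 13 = 100
(b): 3 + 16 + 24 + 16 + 10 + 20 = 89
(c): 13 + 8 + 16 + 14 + 19 + 20 = 90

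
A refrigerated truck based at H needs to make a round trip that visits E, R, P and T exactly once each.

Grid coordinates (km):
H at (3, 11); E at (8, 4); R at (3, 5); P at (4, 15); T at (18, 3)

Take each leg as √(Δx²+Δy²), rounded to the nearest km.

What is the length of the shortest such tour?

Shortest round trip = 43 km.

H→E→R→P→T→H: 9+5+10+18+17 = 59
H→E→R→T→P→H: 9+5+15+18+4 = 51
H→E→P→R→T→H: 9+12+10+15+17 = 63
H→E→P→T→R→H: 9+12+18+15+6 = 60
H→E→T→R→P→H: 9+10+15+10+4 = 48
H→E→T→P→R→H: 9+10+18+10+6 = 53
H→R→E→P→T→H: 6+5+12+18+17 = 58
H→R→E→T→P→H: 6+5+10+18+4 = 43
H→R→P→E→T→H: 6+10+12+10+17 = 55
H→R→T→E→P→H: 6+15+10+12+4 = 47
H→P→E→R→T→H: 4+12+5+15+17 = 53
H→P→R→E→T→H: 4+10+5+10+17 = 46
The minimum is 43.
One optimal route: H → R → E → T → P → H (or its reverse).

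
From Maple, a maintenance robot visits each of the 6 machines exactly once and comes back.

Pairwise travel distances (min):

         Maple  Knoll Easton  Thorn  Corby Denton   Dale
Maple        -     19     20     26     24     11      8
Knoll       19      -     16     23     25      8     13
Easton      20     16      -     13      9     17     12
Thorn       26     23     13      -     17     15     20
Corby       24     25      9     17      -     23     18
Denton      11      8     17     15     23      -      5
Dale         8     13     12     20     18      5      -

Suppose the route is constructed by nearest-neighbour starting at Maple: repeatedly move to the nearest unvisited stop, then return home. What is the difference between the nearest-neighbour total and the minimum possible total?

Excess over optimum: 1 min.

From Maple: Dale=8, Denton=11, Knoll=19, Easton=20, Corby=24, Thorn=26 → choose Dale (8).
From Dale: Denton=5, Easton=12, Knoll=13, Corby=18, Thorn=20 → choose Denton (5).
From Denton: Knoll=8, Thorn=15, Easton=17, Corby=23 → choose Knoll (8).
From Knoll: Easton=16, Thorn=23, Corby=25 → choose Easton (16).
From Easton: Corby=9, Thorn=13 → choose Corby (9).
From Corby: Thorn=17 → choose Thorn (17).
NN route Maple → Dale → Denton → Knoll → Easton → Corby → Thorn → Maple costs 89.
Optimal: Maple → Knoll → Denton → Thorn → Corby → Easton → Dale → Maple costs 88 (by enumerating all 360 distinct tours).
Excess = 89 − 88 = 1.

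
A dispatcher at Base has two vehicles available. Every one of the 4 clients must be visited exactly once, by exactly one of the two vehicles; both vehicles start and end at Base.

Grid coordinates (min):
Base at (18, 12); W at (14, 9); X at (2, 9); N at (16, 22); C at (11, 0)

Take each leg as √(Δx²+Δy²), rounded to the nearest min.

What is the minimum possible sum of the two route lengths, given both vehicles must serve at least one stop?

63 min — the smallest possible combined total.

There are 2^3 − 1 = 7 ways to divide the 4 stops into two non-empty groups. For each, the best each vehicle can do is its own shortest tour through its group:
  {W} + {X, N, C}: 10 + 56 = 66
  {X} + {W, N, C}: 32 + 46 = 78
  {W, X} + {N, C}: 33 + 47 = 80
  {N} + {W, X, C}: 20 + 43 = 63
  {W, N} + {X, C}: 28 + 43 = 71
  {X, N} + {W, C}: 45 + 28 = 73
  … (7 splits in total)
Best: vehicle 1 Base → N → Base = 20; vehicle 2 Base → W → C → X → Base = 43; combined 63.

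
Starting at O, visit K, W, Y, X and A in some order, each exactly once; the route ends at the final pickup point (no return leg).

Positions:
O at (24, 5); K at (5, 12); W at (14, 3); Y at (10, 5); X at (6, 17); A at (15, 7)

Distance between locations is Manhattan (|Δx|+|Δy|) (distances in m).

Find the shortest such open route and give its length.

There are 5! = 120 possible orderings.
O → K → W → Y → X → A: 26+18+6+16+19 = 85
O → K → W → Y → A → X: 26+18+6+7+19 = 76
O → K → W → X → Y → A: 26+18+22+16+7 = 89
O → K → W → X → A → Y: 26+18+22+19+7 = 92
O → K → W → A → Y → X: 26+18+5+7+16 = 72
O → K → W → A → X → Y: 26+18+5+19+16 = 84
O → K → Y → W → X → A: 26+12+6+22+19 = 85
O → K → Y → W → A → X: 26+12+6+5+19 = 68
O → K → Y → X → W → A: 26+12+16+22+5 = 81
O → K → Y → X → A → W: 26+12+16+19+5 = 78
O → K → Y → A → W → X: 26+12+7+5+22 = 72
O → K → Y → A → X → W: 26+12+7+19+22 = 86
O → K → X → W → Y → A: 26+6+22+6+7 = 67
O → K → X → W → A → Y: 26+6+22+5+7 = 66
… (106 more)
O → A → W → Y → K → X: 11+5+6+12+6 = 40  ← best
The minimum is 40.
One shortest path: O → A → W → Y → K → X.

40 m — the minimum one-way total.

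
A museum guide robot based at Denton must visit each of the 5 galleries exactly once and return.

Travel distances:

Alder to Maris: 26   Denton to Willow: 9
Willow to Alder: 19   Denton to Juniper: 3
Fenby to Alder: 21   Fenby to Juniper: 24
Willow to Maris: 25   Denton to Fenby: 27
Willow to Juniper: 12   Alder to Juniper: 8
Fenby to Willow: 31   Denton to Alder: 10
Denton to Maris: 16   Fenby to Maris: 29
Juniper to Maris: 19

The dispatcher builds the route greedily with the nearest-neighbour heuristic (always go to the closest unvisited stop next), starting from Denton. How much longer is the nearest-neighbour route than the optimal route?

From Denton: Juniper=3, Willow=9, Alder=10, Maris=16, Fenby=27 → choose Juniper (3).
From Juniper: Alder=8, Willow=12, Maris=19, Fenby=24 → choose Alder (8).
From Alder: Willow=19, Fenby=21, Maris=26 → choose Willow (19).
From Willow: Maris=25, Fenby=31 → choose Maris (25).
From Maris: Fenby=29 → choose Fenby (29).
NN route Denton → Juniper → Alder → Willow → Maris → Fenby → Denton costs 111.
Optimal: Denton → Willow → Juniper → Alder → Fenby → Maris → Denton costs 95 (by enumerating all 60 distinct tours).
Excess = 111 − 95 = 16.

16 longer than the optimal tour.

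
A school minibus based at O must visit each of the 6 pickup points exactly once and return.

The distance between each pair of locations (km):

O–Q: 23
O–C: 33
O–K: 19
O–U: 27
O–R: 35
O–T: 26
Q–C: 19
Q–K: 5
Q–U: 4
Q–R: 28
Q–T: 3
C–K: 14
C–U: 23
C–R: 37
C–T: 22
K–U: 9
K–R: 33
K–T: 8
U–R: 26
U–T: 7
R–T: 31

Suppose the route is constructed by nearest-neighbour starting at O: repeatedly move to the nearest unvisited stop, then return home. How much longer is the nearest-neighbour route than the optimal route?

O: K=19, Q=23, T=26, U=27, C=33, R=35 ⇒ K
K: Q=5, T=8, U=9, C=14, R=33 ⇒ Q
Q: T=3, U=4, C=19, R=28 ⇒ T
T: U=7, C=22, R=31 ⇒ U
U: C=23, R=26 ⇒ C
C: R=37 ⇒ R
NN route O → K → Q → T → U → C → R → O costs 129.
Optimal: O → C → K → Q → T → U → R → O costs 123 (by enumerating all 360 distinct tours).
Excess = 129 − 123 = 6.

The nearest-neighbour route is 6 km longer than optimal.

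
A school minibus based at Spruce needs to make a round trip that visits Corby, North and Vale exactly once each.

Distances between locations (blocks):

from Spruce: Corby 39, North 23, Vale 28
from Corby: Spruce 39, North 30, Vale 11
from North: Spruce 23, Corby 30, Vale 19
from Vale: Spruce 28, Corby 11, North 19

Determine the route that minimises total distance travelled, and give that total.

Spruce → Corby → North → Vale → Spruce: 39+30+19+28 = 116
Spruce → Corby → Vale → North → Spruce: 39+11+19+23 = 92
Spruce → North → Corby → Vale → Spruce: 23+30+11+28 = 92
The minimum is 92.
One optimal route: Spruce → Corby → Vale → North → Spruce (or its reverse).

Shortest round trip = 92 blocks.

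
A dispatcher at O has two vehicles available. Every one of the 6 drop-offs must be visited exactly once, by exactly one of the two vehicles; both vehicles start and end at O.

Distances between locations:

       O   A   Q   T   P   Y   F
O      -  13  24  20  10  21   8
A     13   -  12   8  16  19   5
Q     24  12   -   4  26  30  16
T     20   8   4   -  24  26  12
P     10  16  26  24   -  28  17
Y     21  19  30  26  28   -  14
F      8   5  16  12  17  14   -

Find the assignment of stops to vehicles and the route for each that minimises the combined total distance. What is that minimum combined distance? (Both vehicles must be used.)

96 — the smallest possible combined total.

Check every non-empty split of the stops between the two vehicles; for each half take its own optimal tour:
  {A} + {Q, T, P, Y, F}: 26 + 87 = 113
  {Q} + {A, T, P, Y, F}: 48 + 81 = 129
  {A, Q} + {T, P, Y, F}: 49 + 81 = 130
  {T} + {A, Q, P, Y, F}: 40 + 88 = 128
  {A, T} + {Q, P, Y, F}: 41 + 87 = 128
  {Q, T} + {A, P, Y, F}: 48 + 66 = 114
  … (31 splits in total)
  {P} + {A, Q, T, Y, F}: 20 + 76 = 96  ← best
Best: vehicle 1 O → P → O = 20; vehicle 2 O → A → Q → T → F → Y → O = 76; combined 96.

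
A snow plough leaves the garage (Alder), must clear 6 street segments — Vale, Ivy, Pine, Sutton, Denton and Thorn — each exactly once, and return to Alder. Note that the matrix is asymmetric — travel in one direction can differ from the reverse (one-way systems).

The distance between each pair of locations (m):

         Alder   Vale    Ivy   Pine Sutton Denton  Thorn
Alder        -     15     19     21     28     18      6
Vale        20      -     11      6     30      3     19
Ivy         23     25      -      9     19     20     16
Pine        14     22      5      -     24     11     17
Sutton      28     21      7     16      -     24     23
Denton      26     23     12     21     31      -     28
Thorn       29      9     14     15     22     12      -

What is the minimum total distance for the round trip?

Minimum total distance: 79 m.

Alder-Vale-Ivy-Pine-Sutton-Denton-Thorn-Alder: 15+11+9+24+24+28+29 = 140
Alder-Vale-Ivy-Pine-Sutton-Thorn-Denton-Alder: 15+11+9+24+23+12+26 = 120
Alder-Vale-Ivy-Pine-Denton-Sutton-Thorn-Alder: 15+11+9+11+31+23+29 = 129
Alder-Vale-Ivy-Pine-Denton-Thorn-Sutton-Alder: 15+11+9+11+28+22+28 = 124
Alder-Vale-Ivy-Pine-Thorn-Sutton-Denton-Alder: 15+11+9+17+22+24+26 = 124
Alder-Vale-Ivy-Pine-Thorn-Denton-Sutton-Alder: 15+11+9+17+12+31+28 = 123
Alder-Vale-Ivy-Sutton-Pine-Denton-Thorn-Alder: 15+11+19+16+11+28+29 = 129
Alder-Vale-Ivy-Sutton-Pine-Thorn-Denton-Alder: 15+11+19+16+17+12+26 = 116
… (712 more)
Alder-Thorn-Vale-Denton-Ivy-Sutton-Pine-Alder: 6+9+3+12+19+16+14 = 79  ← best
The minimum is 79.
One optimal route: Alder → Thorn → Vale → Denton → Ivy → Sutton → Pine → Alder.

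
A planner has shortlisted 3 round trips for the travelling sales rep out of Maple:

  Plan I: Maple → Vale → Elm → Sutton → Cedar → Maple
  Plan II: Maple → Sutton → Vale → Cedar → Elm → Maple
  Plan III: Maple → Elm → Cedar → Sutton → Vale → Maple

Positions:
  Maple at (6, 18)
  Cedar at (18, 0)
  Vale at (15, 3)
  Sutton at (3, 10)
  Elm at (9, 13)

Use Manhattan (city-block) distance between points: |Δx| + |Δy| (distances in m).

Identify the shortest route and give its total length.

Shortest is Plan II, total 66 m.

Plan I: 24 + 16 + 9 + 25 + 30 = 104
Plan II: 11 + 19 + 6 + 22 + 8 = 66
Plan III: 8 + 22 + 25 + 19 + 24 = 98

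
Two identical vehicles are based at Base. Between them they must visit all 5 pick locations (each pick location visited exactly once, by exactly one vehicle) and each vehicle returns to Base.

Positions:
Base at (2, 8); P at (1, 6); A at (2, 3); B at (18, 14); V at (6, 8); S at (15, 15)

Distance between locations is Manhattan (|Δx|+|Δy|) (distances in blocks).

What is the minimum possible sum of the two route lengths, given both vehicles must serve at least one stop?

Minimum combined distance: 58 blocks.

Try each way of splitting the stops between the two vehicles (each non-empty) and, for each split, find the best tour for each vehicle:
  {P} + {A, B, V, S}: 6 + 56 = 62
  {A} + {P, B, V, S}: 10 + 52 = 62
  {P, A} + {B, V, S}: 12 + 46 = 58
  {B} + {P, A, V, S}: 44 + 52 = 96
  {P, B} + {A, V, S}: 50 + 50 = 100
  {A, B} + {P, V, S}: 54 + 46 = 100
  … (15 splits in total)
Best: vehicle 1 Base → P → A → Base = 12; vehicle 2 Base → B → S → V → Base = 46; combined 58.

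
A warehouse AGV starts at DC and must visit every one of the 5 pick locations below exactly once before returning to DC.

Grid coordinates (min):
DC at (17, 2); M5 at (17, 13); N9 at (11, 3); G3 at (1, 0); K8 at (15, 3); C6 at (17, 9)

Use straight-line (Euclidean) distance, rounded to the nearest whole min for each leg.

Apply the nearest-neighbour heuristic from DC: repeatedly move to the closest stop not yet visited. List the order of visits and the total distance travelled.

DC → [K8:2 / N9:6 / C6:7 / M5:11 / G3:16] → K8 (2)
K8 → [N9:4 / C6:6 / M5:10 / G3:14] → N9 (4)
N9 → [C6:8 / G3:10 / M5:12] → C6 (8)
C6 → [M5:4 / G3:18] → M5 (4)
M5 → [G3:21] → G3 (21)
Return G3→DC: 16.
Total = 2 + 4 + 8 + 4 + 21 + 16 = 55.

Nearest-neighbour total = 55 min; route DC → K8 → N9 → C6 → M5 → G3 → DC.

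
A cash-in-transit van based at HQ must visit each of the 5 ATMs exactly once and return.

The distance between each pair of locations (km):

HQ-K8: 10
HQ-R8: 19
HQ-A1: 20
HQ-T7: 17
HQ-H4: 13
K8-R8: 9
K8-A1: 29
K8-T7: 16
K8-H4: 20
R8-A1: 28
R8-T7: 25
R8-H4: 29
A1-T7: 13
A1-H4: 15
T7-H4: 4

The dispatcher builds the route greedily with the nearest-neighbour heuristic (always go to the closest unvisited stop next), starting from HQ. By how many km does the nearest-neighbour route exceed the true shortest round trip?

HQ: K8=10, H4=13, T7=17, R8=19, A1=20 ⇒ K8
K8: R8=9, T7=16, H4=20, A1=29 ⇒ R8
R8: T7=25, A1=28, H4=29 ⇒ T7
T7: H4=4, A1=13 ⇒ H4
H4: A1=15 ⇒ A1
NN route HQ → K8 → R8 → T7 → H4 → A1 → HQ costs 83.
Optimal: HQ → K8 → R8 → A1 → T7 → H4 → HQ costs 77 (by enumerating all 60 distinct tours).
Excess = 83 − 77 = 6.

Excess over optimum: 6 km.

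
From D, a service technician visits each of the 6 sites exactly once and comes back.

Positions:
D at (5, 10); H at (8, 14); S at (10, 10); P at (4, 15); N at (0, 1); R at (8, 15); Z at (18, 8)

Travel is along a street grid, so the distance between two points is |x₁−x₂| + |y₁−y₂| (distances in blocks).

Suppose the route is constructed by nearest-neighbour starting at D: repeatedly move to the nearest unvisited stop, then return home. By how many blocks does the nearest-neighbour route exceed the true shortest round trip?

The nearest-neighbour route is 8 blocks longer than optimal.

D: S=5, P=6, H=7, R=8, N=14, Z=15 ⇒ S
S: H=6, R=7, Z=10, P=11, N=19 ⇒ H
H: R=1, P=5, Z=16, N=21 ⇒ R
R: P=4, Z=17, N=22 ⇒ P
P: N=18, Z=21 ⇒ N
N: Z=25 ⇒ Z
NN route D → S → H → R → P → N → Z → D costs 74.
Optimal: D → P → R → H → S → Z → N → D costs 66 (by enumerating all 360 distinct tours).
Excess = 74 − 66 = 8.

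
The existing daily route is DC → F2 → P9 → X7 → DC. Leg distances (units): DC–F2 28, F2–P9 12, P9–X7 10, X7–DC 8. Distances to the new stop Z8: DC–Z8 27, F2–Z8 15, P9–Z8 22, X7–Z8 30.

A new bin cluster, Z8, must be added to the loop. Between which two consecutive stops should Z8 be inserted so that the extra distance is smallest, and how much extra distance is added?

Minimum extra distance: 14, inserting Z8 between DC and F2.

Insertion cost between consecutive stops i–j is d(i,Z8) + d(Z8,j) − d(i,j):
  between DC and F2: 27 + 15 − 28 = 14
  between F2 and P9: 15 + 22 − 12 = 25
  between P9 and X7: 22 + 30 − 10 = 42
  between X7 and DC: 30 + 27 − 8 = 49
Cheapest insertion is between DC and F2, adding 14.
New total = 58 + 14 = 72.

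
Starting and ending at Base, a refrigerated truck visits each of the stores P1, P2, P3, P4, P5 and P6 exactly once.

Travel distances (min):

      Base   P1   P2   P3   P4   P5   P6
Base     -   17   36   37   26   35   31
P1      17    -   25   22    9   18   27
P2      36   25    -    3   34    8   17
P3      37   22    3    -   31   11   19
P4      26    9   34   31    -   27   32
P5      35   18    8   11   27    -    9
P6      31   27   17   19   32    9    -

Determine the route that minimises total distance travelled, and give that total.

Base - P1 - P2 - P3 - P4 - P5 - P6 - Base: 17+25+3+31+27+9+31 = 143
Base - P1 - P2 - P3 - P4 - P6 - P5 - Base: 17+25+3+31+32+9+35 = 152
Base - P1 - P2 - P3 - P5 - P4 - P6 - Base: 17+25+3+11+27+32+31 = 146
Base - P1 - P2 - P3 - P5 - P6 - P4 - Base: 17+25+3+11+9+32+26 = 123
Base - P1 - P2 - P3 - P6 - P4 - P5 - Base: 17+25+3+19+32+27+35 = 158
Base - P1 - P2 - P3 - P6 - P5 - P4 - Base: 17+25+3+19+9+27+26 = 126
Base - P1 - P2 - P4 - P3 - P5 - P6 - Base: 17+25+34+31+11+9+31 = 158
Base - P1 - P2 - P4 - P3 - P6 - P5 - Base: 17+25+34+31+19+9+35 = 170
… (352 more)
Base - P1 - P4 - P3 - P2 - P5 - P6 - Base: 17+9+31+3+8+9+31 = 108  ← best
The minimum is 108.
One optimal route: Base → P1 → P4 → P3 → P2 → P5 → P6 → Base (or its reverse).

Minimum total distance: 108 min.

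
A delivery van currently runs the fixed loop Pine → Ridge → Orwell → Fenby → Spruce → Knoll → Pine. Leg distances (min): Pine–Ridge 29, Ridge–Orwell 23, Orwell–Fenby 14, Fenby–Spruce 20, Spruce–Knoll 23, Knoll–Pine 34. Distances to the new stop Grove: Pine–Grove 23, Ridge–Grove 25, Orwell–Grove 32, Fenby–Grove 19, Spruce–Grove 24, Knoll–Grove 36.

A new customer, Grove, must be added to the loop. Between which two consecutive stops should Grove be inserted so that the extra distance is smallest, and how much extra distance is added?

Adding 19 min by placing Grove on the Pine–Ridge leg.

Insertion cost between consecutive stops i–j is d(i,Grove) + d(Grove,j) − d(i,j):
  between Pine and Ridge: 23 + 25 − 29 = 19
  between Ridge and Orwell: 25 + 32 − 23 = 34
  between Orwell and Fenby: 32 + 19 − 14 = 37
  between Fenby and Spruce: 19 + 24 − 20 = 23
  between Spruce and Knoll: 24 + 36 − 23 = 37
  between Knoll and Pine: 36 + 23 − 34 = 25
Cheapest insertion is between Pine and Ridge, adding 19.
New total = 143 + 19 = 162.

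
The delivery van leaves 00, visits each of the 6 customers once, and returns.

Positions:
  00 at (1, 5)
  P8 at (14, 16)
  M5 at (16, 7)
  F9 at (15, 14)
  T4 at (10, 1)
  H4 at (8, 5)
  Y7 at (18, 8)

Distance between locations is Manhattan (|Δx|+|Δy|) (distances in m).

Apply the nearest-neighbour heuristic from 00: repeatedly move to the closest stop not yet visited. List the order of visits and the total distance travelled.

Total distance 64 m via the nearest-neighbour route 00 → H4 → T4 → M5 → Y7 → F9 → P8 → 00.

00 → [H4:7 / T4:13 / M5:17 / Y7:20 / F9:23 / P8:24] → H4 (7)
H4 → [T4:6 / M5:10 / Y7:13 / F9:16 / P8:17] → T4 (6)
T4 → [M5:12 / Y7:15 / F9:18 / P8:19] → M5 (12)
M5 → [Y7:3 / F9:8 / P8:11] → Y7 (3)
Y7 → [F9:9 / P8:12] → F9 (9)
F9 → [P8:3] → P8 (3)
Return P8→00: 24.
Total = 7 + 6 + 12 + 3 + 9 + 3 + 24 = 64.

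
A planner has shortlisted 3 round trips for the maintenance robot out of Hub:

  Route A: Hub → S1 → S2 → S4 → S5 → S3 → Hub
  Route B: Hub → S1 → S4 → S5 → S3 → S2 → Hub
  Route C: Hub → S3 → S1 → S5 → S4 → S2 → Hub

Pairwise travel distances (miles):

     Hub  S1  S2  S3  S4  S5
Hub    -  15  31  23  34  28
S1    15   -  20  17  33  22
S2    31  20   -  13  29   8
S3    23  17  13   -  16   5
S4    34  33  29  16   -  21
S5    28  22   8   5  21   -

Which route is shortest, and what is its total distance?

Route A: 15 + 20 + 29 + 21 + 5 + 23 = 113
Route B: 15 + 33 + 21 + 5 + 13 + 31 = 118
Route C: 23 + 17 + 22 + 21 + 29 + 31 = 143

Shortest is Route A, total 113 miles.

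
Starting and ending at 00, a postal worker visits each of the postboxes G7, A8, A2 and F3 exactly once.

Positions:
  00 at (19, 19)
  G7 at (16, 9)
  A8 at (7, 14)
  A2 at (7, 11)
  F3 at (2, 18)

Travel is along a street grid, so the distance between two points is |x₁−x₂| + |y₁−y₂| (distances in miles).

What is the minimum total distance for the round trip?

54 miles — the shortest possible round trip.

00 → G7 → A8 → A2 → F3 → 00: 13+14+3+12+18 = 60
00 → G7 → A8 → F3 → A2 → 00: 13+14+9+12+20 = 68
00 → G7 → A2 → A8 → F3 → 00: 13+11+3+9+18 = 54
00 → G7 → A2 → F3 → A8 → 00: 13+11+12+9+17 = 62
00 → G7 → F3 → A8 → A2 → 00: 13+23+9+3+20 = 68
00 → G7 → F3 → A2 → A8 → 00: 13+23+12+3+17 = 68
00 → A8 → G7 → A2 → F3 → 00: 17+14+11+12+18 = 72
00 → A8 → G7 → F3 → A2 → 00: 17+14+23+12+20 = 86
00 → A8 → A2 → G7 → F3 → 00: 17+3+11+23+18 = 72
00 → A8 → F3 → G7 → A2 → 00: 17+9+23+11+20 = 80
00 → A2 → G7 → A8 → F3 → 00: 20+11+14+9+18 = 72
00 → A2 → A8 → G7 → F3 → 00: 20+3+14+23+18 = 78
The minimum is 54.
One optimal route: 00 → G7 → A2 → A8 → F3 → 00 (or its reverse).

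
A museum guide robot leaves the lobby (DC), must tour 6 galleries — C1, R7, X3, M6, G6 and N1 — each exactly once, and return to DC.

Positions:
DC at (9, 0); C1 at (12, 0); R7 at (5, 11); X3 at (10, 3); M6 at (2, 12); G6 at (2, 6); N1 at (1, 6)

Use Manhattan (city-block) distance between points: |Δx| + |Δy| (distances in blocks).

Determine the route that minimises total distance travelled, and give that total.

Minimum total distance: 46 blocks.

With 6 stops there are 6!/2 = 360 distinct round trips (a route and its reverse cost the same).
DC→C1→R7→X3→M6→G6→N1→DC: 3+18+13+17+6+1+14 = 72
DC→C1→R7→X3→M6→N1→G6→DC: 3+18+13+17+7+1+13 = 72
DC→C1→R7→X3→G6→M6→N1→DC: 3+18+13+11+6+7+14 = 72
DC→C1→R7→X3→G6→N1→M6→DC: 3+18+13+11+1+7+19 = 72
DC→C1→R7→X3→N1→M6→G6→DC: 3+18+13+12+7+6+13 = 72
DC→C1→R7→X3→N1→G6→M6→DC: 3+18+13+12+1+6+19 = 72
DC→C1→R7→M6→X3→G6→N1→DC: 3+18+4+17+11+1+14 = 68
DC→C1→R7→M6→X3→N1→G6→DC: 3+18+4+17+12+1+13 = 68
… (352 more)
DC→C1→X3→R7→M6→G6→N1→DC: 3+5+13+4+6+1+14 = 46  ← best
The minimum is 46.
One optimal route: DC → C1 → X3 → R7 → M6 → G6 → N1 → DC (or its reverse).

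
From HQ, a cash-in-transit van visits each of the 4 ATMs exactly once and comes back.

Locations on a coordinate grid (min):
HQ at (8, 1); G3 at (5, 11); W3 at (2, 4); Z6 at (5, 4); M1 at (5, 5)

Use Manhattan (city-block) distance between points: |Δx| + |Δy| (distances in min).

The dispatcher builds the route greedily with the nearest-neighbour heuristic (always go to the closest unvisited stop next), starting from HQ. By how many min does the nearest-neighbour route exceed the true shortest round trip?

2 min longer than the optimal tour.

From HQ: Z6=6, M1=7, W3=9, G3=13 → choose Z6 (6).
From Z6: M1=1, W3=3, G3=7 → choose M1 (1).
From M1: W3=4, G3=6 → choose W3 (4).
From W3: G3=10 → choose G3 (10).
NN route HQ → Z6 → M1 → W3 → G3 → HQ costs 34.
Optimal: HQ → G3 → M1 → W3 → Z6 → HQ costs 32 (by enumerating all 12 distinct tours).
Excess = 34 − 32 = 2.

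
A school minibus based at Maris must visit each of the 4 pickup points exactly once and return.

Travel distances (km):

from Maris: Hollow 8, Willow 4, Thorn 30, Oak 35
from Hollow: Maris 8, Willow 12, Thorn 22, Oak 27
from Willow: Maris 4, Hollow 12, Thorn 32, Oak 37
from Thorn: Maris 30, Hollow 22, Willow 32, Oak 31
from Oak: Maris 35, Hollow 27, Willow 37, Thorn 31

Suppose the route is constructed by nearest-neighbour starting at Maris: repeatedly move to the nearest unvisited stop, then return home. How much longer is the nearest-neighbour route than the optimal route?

2 km longer than the optimal tour.

From Maris: Willow=4, Hollow=8, Thorn=30, Oak=35 → choose Willow (4).
From Willow: Hollow=12, Thorn=32, Oak=37 → choose Hollow (12).
From Hollow: Thorn=22, Oak=27 → choose Thorn (22).
From Thorn: Oak=31 → choose Oak (31).
NN route Maris → Willow → Hollow → Thorn → Oak → Maris costs 104.
Optimal: Maris → Hollow → Thorn → Oak → Willow → Maris costs 102 (by enumerating all 12 distinct tours).
Excess = 104 − 102 = 2.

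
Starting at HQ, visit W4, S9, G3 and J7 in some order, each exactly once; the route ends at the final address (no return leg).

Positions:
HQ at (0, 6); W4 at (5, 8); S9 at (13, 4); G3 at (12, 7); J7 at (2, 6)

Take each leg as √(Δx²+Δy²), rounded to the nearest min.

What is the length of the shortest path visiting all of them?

There are 4! = 24 possible orderings.
HQ - W4 - S9 - G3 - J7: 5+9+3+10 = 27
HQ - W4 - S9 - J7 - G3: 5+9+11+10 = 35
HQ - W4 - G3 - S9 - J7: 5+7+3+11 = 26
HQ - W4 - G3 - J7 - S9: 5+7+10+11 = 33
HQ - W4 - J7 - S9 - G3: 5+4+11+3 = 23
HQ - W4 - J7 - G3 - S9: 5+4+10+3 = 22
HQ - S9 - W4 - G3 - J7: 13+9+7+10 = 39
HQ - S9 - W4 - J7 - G3: 13+9+4+10 = 36
HQ - S9 - G3 - W4 - J7: 13+3+7+4 = 27
HQ - S9 - G3 - J7 - W4: 13+3+10+4 = 30
HQ - S9 - J7 - W4 - G3: 13+11+4+7 = 35
HQ - S9 - J7 - G3 - W4: 13+11+10+7 = 41
HQ - G3 - W4 - S9 - J7: 12+7+9+11 = 39
HQ - G3 - W4 - J7 - S9: 12+7+4+11 = 34
… (10 more)
HQ - J7 - W4 - G3 - S9: 2+4+7+3 = 16  ← best
The minimum is 16.
One shortest path: HQ → J7 → W4 → G3 → S9.

16 min — the minimum one-way total.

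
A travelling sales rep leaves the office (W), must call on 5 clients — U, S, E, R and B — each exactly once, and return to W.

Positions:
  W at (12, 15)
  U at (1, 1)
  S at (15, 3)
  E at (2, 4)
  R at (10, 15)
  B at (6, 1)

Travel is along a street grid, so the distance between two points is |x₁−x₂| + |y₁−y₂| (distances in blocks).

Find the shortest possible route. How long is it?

There are 60 distinct closed tours to check (reversals are equivalent).
W → U → S → E → R → B → W: 25+16+14+19+18+20 = 112
W → U → S → E → B → R → W: 25+16+14+7+18+2 = 82
W → U → S → R → E → B → W: 25+16+17+19+7+20 = 104
W → U → S → R → B → E → W: 25+16+17+18+7+21 = 104
W → U → S → B → E → R → W: 25+16+11+7+19+2 = 80
W → U → S → B → R → E → W: 25+16+11+18+19+21 = 110
W → U → E → S → R → B → W: 25+4+14+17+18+20 = 98
W → U → E → S → B → R → W: 25+4+14+11+18+2 = 74
W → U → E → R → S → B → W: 25+4+19+17+11+20 = 96
W → U → E → R → B → S → W: 25+4+19+18+11+15 = 92
W → U → E → B → S → R → W: 25+4+7+11+17+2 = 66
W → U → E → B → R → S → W: 25+4+7+18+17+15 = 86
W → U → R → S → E → B → W: 25+23+17+14+7+20 = 106
W → U → R → S → B → E → W: 25+23+17+11+7+21 = 104
… (46 more)
W → S → B → U → E → R → W: 15+11+5+4+19+2 = 56  ← best
The minimum is 56.
One optimal route: W → S → B → U → E → R → W (or its reverse).

Minimum total distance: 56 blocks.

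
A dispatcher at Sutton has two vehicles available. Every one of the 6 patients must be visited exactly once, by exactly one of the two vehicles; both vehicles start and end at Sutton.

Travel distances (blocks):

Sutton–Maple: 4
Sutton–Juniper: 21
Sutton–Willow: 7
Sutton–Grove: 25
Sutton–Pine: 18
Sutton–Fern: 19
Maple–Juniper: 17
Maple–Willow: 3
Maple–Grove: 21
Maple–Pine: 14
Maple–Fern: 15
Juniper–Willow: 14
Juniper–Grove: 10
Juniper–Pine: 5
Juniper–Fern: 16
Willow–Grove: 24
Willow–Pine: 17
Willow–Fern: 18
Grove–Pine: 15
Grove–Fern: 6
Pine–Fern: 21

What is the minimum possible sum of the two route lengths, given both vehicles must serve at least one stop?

There are 2^5 − 1 = 31 ways to divide the 6 stops into two non-empty groups. For each, the best each vehicle can do is its own shortest tour through its group:
  {Maple} + {Juniper, Willow, Grove, Pine, Fern}: 8 + 64 = 72
  {Juniper} + {Maple, Willow, Grove, Pine, Fern}: 42 + 64 = 106
  {Maple, Juniper} + {Willow, Grove, Pine, Fern}: 42 + 64 = 106
  {Willow} + {Maple, Juniper, Grove, Pine, Fern}: 14 + 58 = 72
  {Maple, Willow} + {Juniper, Grove, Pine, Fern}: 14 + 58 = 72
  {Juniper, Willow} + {Maple, Grove, Pine, Fern}: 42 + 58 = 100
  … (31 splits in total)
Best: vehicle 1 Sutton → Maple → Sutton = 8; vehicle 2 Sutton → Willow → Pine → Juniper → Grove → Fern → Sutton = 64; combined 72.

72 blocks — the smallest possible combined total.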